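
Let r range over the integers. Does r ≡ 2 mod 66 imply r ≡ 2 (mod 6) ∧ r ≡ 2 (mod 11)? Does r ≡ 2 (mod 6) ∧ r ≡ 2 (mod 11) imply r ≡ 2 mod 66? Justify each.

(⟹) Suppose r ≡ 2 (mod 66); write r = 66j + 2. Since 6 ∣ 66, reducing mod 6 gives r ≡ 2 (mod 6); since 11 ∣ 66, reducing mod 11 gives r ≡ 2 (mod 11).

(⟸) Conversely, if r ≡ 2 (mod 6) and r ≡ 2 (mod 11), then by the Chinese remainder theorem r ≡ 2 (mod 66). This is exactly r ≡ 2 (mod 66).

Both directions hold.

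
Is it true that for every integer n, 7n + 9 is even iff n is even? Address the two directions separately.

(→) This fails: n = 5 gives 7n + 9 = 44, which is even, but 5 is odd, not even.

(←) This also fails: n = 4 is even, but 7n + 9 = 37 is odd, not even.

Neither implication holds.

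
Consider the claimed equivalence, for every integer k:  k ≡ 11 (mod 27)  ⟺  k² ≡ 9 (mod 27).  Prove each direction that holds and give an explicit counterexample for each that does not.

Neither direction holds.

(⟹) This fails: take k = 11. Then 11 ≡ 11 (mod 27), but 11² = 121 ≡ 13 (mod 27), not 9.

(⟸) This fails: take k = 3. Then 3² = 9 ≡ 9 (mod 27), yet 3 ≡ 3 (mod 27), not 11.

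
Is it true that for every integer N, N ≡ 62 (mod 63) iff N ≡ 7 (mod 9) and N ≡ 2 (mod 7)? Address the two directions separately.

(⟹) This fails: N = 62 gives 62 ≡ 62 (mod 63) but 62 ≡ 8 (mod 9), so the conjunction on the right does not hold.

(⟸) This fails: N = 16 satisfies both congruences on the right (16 ≡ 7 mod 9 and 16 ≡ 2 mod 7) yet 16 ≡ 16 (mod 63), not 62.

Both directions fail.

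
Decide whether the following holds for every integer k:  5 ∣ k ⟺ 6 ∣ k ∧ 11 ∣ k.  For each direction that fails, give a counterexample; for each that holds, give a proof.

Both directions fail.

[⇒] This fails: take k = 5. Certainly 5 ∣ 5, but 6 ∤ 5.

[⇐] This fails: take k = 66. Both 6 ∣ 66 and 11 ∣ 66, yet 66 is not a multiple of 5 (since 66 = 13·5 + 1), so 5 ∤ 66.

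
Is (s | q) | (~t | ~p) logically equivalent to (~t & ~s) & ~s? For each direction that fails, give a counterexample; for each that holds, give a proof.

Only the converse holds.

[⇒] This fails. Under p = F, s = T, q = F, t = F, the left side is true but the right side is false.

[⇐] Assume the antecedent. If p is true, the antecedent forces (p = T, s = F, q = F, t = F) or (p = T, s = F, q = T, t = F), and (s | q) | (~t | ~p) holds there. If p is false, (s | q) | (~t | ~p) reduces to true regardless of the other variables. Either way (s | q) | (~t | ~p) holds.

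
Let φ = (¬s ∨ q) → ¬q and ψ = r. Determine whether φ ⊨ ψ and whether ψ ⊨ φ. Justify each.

(⇒) This fails. Under q = F, r = F, s = F, the left side is true but the right side is false.

(⇐) This fails. Under q = T, r = T, s = F, the left side is false but the right side is true.

Both directions fail.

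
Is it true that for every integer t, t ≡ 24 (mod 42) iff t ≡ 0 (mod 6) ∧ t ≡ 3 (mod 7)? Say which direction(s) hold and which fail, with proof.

(←) If t ≡ 0 (mod 6) and t ≡ 3 (mod 7), then by the Chinese remainder theorem t ≡ 24 (mod 42). This is exactly t ≡ 24 (mod 42).

(→) Suppose t ≡ 24 (mod 42); write t = 42j + 24. Since 6 ∣ 42, reducing mod 6 gives t ≡ 24 ≡ 0 (mod 6); since 7 ∣ 42, reducing mod 7 gives t ≡ 24 ≡ 3 (mod 7).

Equivalent; both directions hold.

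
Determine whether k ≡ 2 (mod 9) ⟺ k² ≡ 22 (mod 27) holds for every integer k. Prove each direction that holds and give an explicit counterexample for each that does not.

(→) This fails: take k = 2. Then 2 ≡ 2 (mod 9), but 2² = 4 ≡ 4 (mod 27), not 22.

(←) This fails: take k = 7. Then 7² = 49 ≡ 22 (mod 27), yet 7 ≡ 7 (mod 9), not 2.

(⇒) fails and (⇐) fails.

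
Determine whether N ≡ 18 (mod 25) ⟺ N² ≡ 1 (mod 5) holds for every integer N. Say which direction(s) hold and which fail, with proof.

Forward direction. This fails: take N = 18. Then 18 ≡ 18 (mod 25), but 18² = 324 ≡ 4 (mod 5), not 1.

Converse. This fails: take N = 1. Then 1² = 1 ≡ 1 (mod 5), yet 1 ≡ 1 (mod 25), not 18.

(⇒) fails and (⇐) fails.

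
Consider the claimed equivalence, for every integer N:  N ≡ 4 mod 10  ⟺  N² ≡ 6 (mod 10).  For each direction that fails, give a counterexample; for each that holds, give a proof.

[⇒] Suppose N ≡ 4 mod 10. Write N = 10j + 4. Then (10j + 4)² = 100j² + 80j + 16 = 10(10j² + 8j + 1) + 6, so N² ≡ 6 (mod 10).

[⇐] This fails: take N = 6. Then 6² = 36 ≡ 6 (mod 10), yet 6 ≡ 6 (mod 10), not 4.

Only the forward implication holds.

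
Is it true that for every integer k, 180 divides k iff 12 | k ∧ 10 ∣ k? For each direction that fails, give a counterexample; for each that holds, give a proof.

(⇒) If 180 ∣ k, write k = 180q. Since 180 = 15·12, k = 12·(15q), so 12 ∣ k; and since 180 = 18·10, k = 10·(18q), so 10 ∣ k.

(⇐) This fails: take k = 60. Both 12 ∣ 60 and 10 ∣ 60, yet 60 is not a multiple of 180 (since 60 = 0·180 + 60), so 180 ∤ 60.

(⇒) holds; (⇐) fails.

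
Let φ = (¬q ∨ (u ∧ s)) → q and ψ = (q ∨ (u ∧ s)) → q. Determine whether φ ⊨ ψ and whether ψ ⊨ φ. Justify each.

Only the forward implication holds.

(⟹) Assume the antecedent. If u is true, the antecedent forces (u = T, s = F, q = T) or (u = T, s = T, q = T), and (q ∨ (u ∧ s)) → q holds there. If u is false, (q ∨ (u ∧ s)) → q reduces to true regardless of the other variables. Either way (q ∨ (u ∧ s)) → q holds.

(⟸) This fails. Under u = F, s = F, q = F, the left side is false but the right side is true.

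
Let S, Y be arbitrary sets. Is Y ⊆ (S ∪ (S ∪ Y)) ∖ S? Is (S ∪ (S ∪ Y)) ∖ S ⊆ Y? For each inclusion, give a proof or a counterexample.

The sets are not equal: only the reverse inclusion holds.

(⟹) This inclusion fails. Take S = {1}, Y = {1}; then 1 ∈ Y but 1 ∉ (S ∪ (S ∪ Y)) ∖ S.

(⟸) Let x ∈ (S ∪ (S ∪ Y)) ∖ S. Then x ∈ Y and x ∉ S, from which x ∈ Y.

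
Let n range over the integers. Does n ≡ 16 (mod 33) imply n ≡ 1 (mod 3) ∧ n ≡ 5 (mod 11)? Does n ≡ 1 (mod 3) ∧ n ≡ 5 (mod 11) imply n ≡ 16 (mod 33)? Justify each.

[⇒] Suppose n ≡ 16 (mod 33); write n = 33j + 16. Since 3 ∣ 33, reducing mod 3 gives n ≡ 16 ≡ 1 (mod 3); since 11 ∣ 33, reducing mod 11 gives n ≡ 16 ≡ 5 (mod 11).

[⇐] Conversely, if n ≡ 1 (mod 3) and n ≡ 5 (mod 11), then by the Chinese remainder theorem n ≡ 16 (mod 33). This is exactly n ≡ 16 (mod 33).

The biconditional holds.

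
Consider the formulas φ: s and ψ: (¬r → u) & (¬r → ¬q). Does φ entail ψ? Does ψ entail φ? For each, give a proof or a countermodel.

[⇒] This fails. Under q = F, r = F, u = F, s = T, the left side is true but the right side is false.

[⇐] This fails. Under q = F, r = T, u = F, s = F, the left side is false but the right side is true.

Both directions fail.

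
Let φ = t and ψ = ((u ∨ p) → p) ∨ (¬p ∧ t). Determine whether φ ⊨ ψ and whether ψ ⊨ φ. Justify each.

Not equivalent: only (⇒) holds.

[⇒] Assume the antecedent. If t is true, ((u ∨ p) → p) ∨ (¬p ∧ t) reduces to true regardless of the other variables. If t is false, the antecedent cannot hold. Either way ((u ∨ p) → p) ∨ (¬p ∧ t) holds.

[⇐] This fails. Under t = F, u = F, p = F, the left side is false but the right side is true.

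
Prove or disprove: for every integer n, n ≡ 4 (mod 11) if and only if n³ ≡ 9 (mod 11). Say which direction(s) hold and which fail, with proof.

[⇒] Suppose n ≡ 4 (mod 11). Write n = 11j + 4. Then (11j + 4)³ = 1331j³ + 1452j² + 528j + 64 = 11(121j³ + 132j² + 48j + 5) + 9, so n³ ≡ 9 (mod 11).

[⇐] For the converse, argue contrapositively. If n ≢ 4 (mod 11), then n is congruent to one of 0, 1, 2, 3, 5, 6, 7, 8, 9, 10 modulo 11, and these give n³ ≡ 0, 1, 8, 5, 4, 7, 2, 6, 3, 10 respectively — never 9.

Equivalent; both directions hold.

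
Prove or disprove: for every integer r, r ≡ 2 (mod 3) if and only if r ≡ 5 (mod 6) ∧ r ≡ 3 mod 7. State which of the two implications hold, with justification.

[⇒] This fails: r = 32 gives 32 ≡ 2 (mod 3) but 32 ≡ 2 (mod 6), so the conjunction on the right does not hold.

[⇐] Conversely, if r ≡ 5 (mod 6) and r ≡ 3 (mod 7), then by the Chinese remainder theorem r ≡ 17 (mod 42). Since 17 ≡ 2 (mod 3) and 3 ∣ 42, we get r ≡ 2 (mod 3).

The forward direction fails; the converse holds.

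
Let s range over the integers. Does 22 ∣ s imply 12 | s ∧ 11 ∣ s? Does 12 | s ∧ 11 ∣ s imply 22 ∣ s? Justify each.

The forward direction fails; the converse holds.

(⇒) This fails: take s = 22. Certainly 22 ∣ 22, but 12 ∤ 22.

(⇐) Suppose 12 ∣ s and 11 ∣ s. Any common multiple of 12 and 11 is a multiple of their lcm; here gcd(12, 11) = 1, so lcm(12, 11) = 12·11 = 132, so 132 ∣ s. Since 22 ∣ 132, it follows that 22 ∣ s.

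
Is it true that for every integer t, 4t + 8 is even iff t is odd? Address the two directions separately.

(⟹) This fails: take t = 6. Then 4t + 8 = 32, which is even, yet t = 6 is even, not odd.

(⟸) Suppose t is odd. Since 4 is even, 4t is even for every t, so 4t + 8 has the same parity as 8, which is even. Hence 4t + 8 is even.

Only the reverse direction holds.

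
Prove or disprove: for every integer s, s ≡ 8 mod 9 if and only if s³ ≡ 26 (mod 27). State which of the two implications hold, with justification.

The biconditional holds.

(→) Suppose s ≡ 8 (mod 9). Working modulo 27, s ∈ {8, 17, 26}; for each such r, r³ ≡ 26 (mod 27).

(←) Conversely, the residues r modulo 27 with r³ ≡ 26 (mod 27) are exactly {8, 17, 26}, and each is ≡ 8 (mod 9).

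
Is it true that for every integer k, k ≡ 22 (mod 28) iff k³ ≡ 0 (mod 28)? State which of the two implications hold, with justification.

Neither implication holds.

(→) This fails: take k = 22. Then 22 ≡ 22 (mod 28), but 22³ = 10648 ≡ 8 (mod 28), not 0.

(←) This fails: take k = 0. Then 0³ = 0 ≡ 0 (mod 28), yet 0 ≡ 0 (mod 28), not 22.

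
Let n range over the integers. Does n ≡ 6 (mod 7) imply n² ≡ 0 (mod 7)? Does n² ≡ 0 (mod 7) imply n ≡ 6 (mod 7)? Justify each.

[⇒] This fails: take n = 6. Then 6 ≡ 6 (mod 7), but 6² = 36 ≡ 1 (mod 7), not 0.

[⇐] This fails: take n = 0. Then 0² = 0 ≡ 0 (mod 7), yet 0 ≡ 0 (mod 7), not 6.

(⇒) fails and (⇐) fails.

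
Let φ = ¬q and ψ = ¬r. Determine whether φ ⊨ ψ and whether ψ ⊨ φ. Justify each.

(⇒) fails and (⇐) fails.

(→) This fails. Under r = T, q = F, the left side is true but the right side is false.

(←) This fails. Under r = F, q = T, the left side is false but the right side is true.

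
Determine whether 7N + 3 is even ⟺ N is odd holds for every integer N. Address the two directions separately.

Converse. Suppose N is odd; write N = 2j + 1. Then 7N + 3 = 7·(2j + 1) + 3 = 2·7j + 10, which is even.

Forward direction. Suppose 7N + 3 is even. Since 7 is odd, 7N and N have the same parity, so 7N + 3 ≡ N + 3 (mod 2). As 3 is odd, 7N + 3 is even exactly when N is odd. Thus N is odd.

Both directions hold.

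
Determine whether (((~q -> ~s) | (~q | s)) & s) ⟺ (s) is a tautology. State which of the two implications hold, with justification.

The biconditional holds.

(⟹) Assume the antecedent. If s is true, s reduces to true regardless of the other variables. If s is false, the antecedent cannot hold. Either way s holds.

(⟸) Assume the antecedent. If s is true, ((~q -> ~s) | (~q | s)) & s reduces to true regardless of the other variables. If s is false, the antecedent cannot hold. Either way ((~q -> ~s) | (~q | s)) & s holds.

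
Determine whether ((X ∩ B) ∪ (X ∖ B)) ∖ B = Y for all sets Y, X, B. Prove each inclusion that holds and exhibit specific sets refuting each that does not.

Neither inclusion holds.

(⊆) This inclusion fails. Take Y = ∅, X = {1}, B = ∅; then 1 ∈ ((X ∩ B) ∪ (X ∖ B)) ∖ B but 1 ∉ Y.

(⊇) This inclusion fails. Take Y = {1}, X = ∅, B = ∅; then 1 ∈ Y but 1 ∉ ((X ∩ B) ∪ (X ∖ B)) ∖ B.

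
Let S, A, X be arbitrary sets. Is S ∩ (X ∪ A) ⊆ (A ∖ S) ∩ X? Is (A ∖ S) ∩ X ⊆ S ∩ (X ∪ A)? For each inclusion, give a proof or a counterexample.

(⊆) fails and (⊇) fails.

(⊆) This inclusion fails. Take S = {1}, A = {1}, X = ∅; then 1 ∈ S ∩ (X ∪ A) but 1 ∉ (A ∖ S) ∩ X.

(⊇) This inclusion fails. Take S = ∅, A = {1}, X = {1}; then 1 ∈ (A ∖ S) ∩ X but 1 ∉ S ∩ (X ∪ A).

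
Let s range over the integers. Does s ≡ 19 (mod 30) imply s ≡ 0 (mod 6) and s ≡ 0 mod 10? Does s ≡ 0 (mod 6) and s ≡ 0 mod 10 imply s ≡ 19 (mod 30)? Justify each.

Both directions fail.

(⇒) This fails: s = 19 gives 19 ≡ 19 (mod 30) but 19 ≡ 1 (mod 6), so the conjunction on the right does not hold.

(⇐) This fails: s = 0 satisfies both congruences on the right (0 ≡ 0 mod 6 and 0 ≡ 0 mod 10) yet 0 ≡ 0 (mod 30), not 19.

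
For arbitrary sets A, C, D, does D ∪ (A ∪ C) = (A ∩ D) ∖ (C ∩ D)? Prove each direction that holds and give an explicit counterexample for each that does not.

(⊆) fails; (⊇) holds.

(⊆) This inclusion fails. Take A = {1}, C = ∅, D = ∅; then 1 ∈ D ∪ (A ∪ C) but 1 ∉ (A ∩ D) ∖ (C ∩ D).

(⊇) Let x ∈ (A ∩ D) ∖ (C ∩ D). Then x ∈ A ∩ D and x ∉ C, from which x ∈ D ∪ (A ∪ C).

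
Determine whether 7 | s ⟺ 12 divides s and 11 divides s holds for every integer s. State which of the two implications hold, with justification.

(⟹) This fails: take s = 7. Certainly 7 ∣ 7, but 12 ∤ 7.

(⟸) This fails: take s = 132. Both 12 ∣ 132 and 11 ∣ 132, yet 132 is not a multiple of 7 (since 132 = 18·7 + 6), so 7 ∤ 132.

Neither direction holds.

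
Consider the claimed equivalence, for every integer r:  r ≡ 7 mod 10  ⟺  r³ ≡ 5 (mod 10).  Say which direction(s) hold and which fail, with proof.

(⇒) This fails: take r = 7. Then 7 ≡ 7 (mod 10), but 7³ = 343 ≡ 3 (mod 10), not 5.

(⇐) This fails: take r = 5. Then 5³ = 125 ≡ 5 (mod 10), yet 5 ≡ 5 (mod 10), not 7.

Neither implication holds.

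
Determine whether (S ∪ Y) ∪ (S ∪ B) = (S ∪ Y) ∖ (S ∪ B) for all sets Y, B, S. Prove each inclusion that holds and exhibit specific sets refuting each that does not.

Only the reverse inclusion holds.

(⊆) This inclusion fails. Take Y = ∅, B = {1}, S = ∅; then 1 ∈ (S ∪ Y) ∪ (S ∪ B) but 1 ∉ (S ∪ Y) ∖ (S ∪ B).

(⊇) Let x ∈ (S ∪ Y) ∖ (S ∪ B). Then x ∈ Y and x ∉ B, S, from which x ∈ (S ∪ Y) ∪ (S ∪ B).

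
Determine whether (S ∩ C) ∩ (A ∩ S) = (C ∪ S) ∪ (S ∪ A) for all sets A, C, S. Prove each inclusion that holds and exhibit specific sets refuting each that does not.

Reverse inclusion. This inclusion fails. Take A = {1}, C = ∅, S = ∅; then 1 ∈ (C ∪ S) ∪ (S ∪ A) but 1 ∉ (S ∩ C) ∩ (A ∩ S).

Forward inclusion. Let x ∈ (S ∩ C) ∩ (A ∩ S). Then x ∈ A ∩ C ∩ S, from which x ∈ (C ∪ S) ∪ (S ∪ A).

(⊆) holds; (⊇) fails.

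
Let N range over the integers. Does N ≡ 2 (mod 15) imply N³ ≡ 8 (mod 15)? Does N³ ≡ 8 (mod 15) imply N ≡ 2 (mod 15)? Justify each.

(⟹) Suppose N ≡ 2 (mod 15). Write N = 15j + 2. Then (15j + 2)³ = 3375j³ + 1350j² + 180j + 8 = 15(225j³ + 90j² + 12j) + 8, so N³ ≡ 8 (mod 15).

(⟸) Conversely, suppose N³ ≡ 8 (mod 15). The only residue r in {0, …, 14} with r³ ≡ 8 (mod 15) is r = 2, so N ≡ 2 (mod 15).

The biconditional holds.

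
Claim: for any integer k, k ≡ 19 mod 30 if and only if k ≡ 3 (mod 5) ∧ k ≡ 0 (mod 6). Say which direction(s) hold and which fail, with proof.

(→) This fails: k = 19 gives 19 ≡ 19 (mod 30) but 19 ≡ 4 (mod 5), so the conjunction on the right does not hold.

(←) This fails: k = 18 satisfies both congruences on the right (18 ≡ 3 mod 5 and 18 ≡ 0 mod 6) yet 18 ≡ 18 (mod 30), not 19.

Both directions fail.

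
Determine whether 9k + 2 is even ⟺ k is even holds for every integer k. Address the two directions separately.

(⇒) Suppose 9k + 2 is even. Since 9 is odd, 9k and k have the same parity, so 9k + 2 ≡ k + 2 (mod 2). As 2 is even, 9k + 2 is even exactly when k is even. Thus k is even.

(⇐) Conversely, suppose k is even; write k = 2j. Then 9k + 2 = 9·(2j) + 2 = 2·9j + 2, which is even.

The biconditional holds.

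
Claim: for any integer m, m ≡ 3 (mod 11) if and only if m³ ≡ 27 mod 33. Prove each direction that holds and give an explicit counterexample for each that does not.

[⇒] This fails: take m = 14. Then 14 ≡ 3 (mod 11), but 14³ = 2744 ≡ 5 (mod 33), not 27.

[⇐] Conversely, the residues r modulo 33 with r³ ≡ 27 (mod 33) are exactly {3}, and each is ≡ 3 (mod 11).

Only the converse holds.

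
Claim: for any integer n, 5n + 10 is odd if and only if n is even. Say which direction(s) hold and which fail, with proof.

Forward direction. This fails: n = 7 gives 5n + 10 = 45, which is odd, but 7 is odd, not even.

Converse. This also fails: n = 6 is even, but 5n + 10 = 40 is even, not odd.

Neither implication holds.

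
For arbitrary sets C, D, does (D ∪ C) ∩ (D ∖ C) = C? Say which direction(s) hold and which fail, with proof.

Forward inclusion. This inclusion fails. Take C = ∅, D = {1}; then 1 ∈ (D ∪ C) ∩ (D ∖ C) but 1 ∉ C.

Reverse inclusion. This inclusion fails. Take C = {1}, D = ∅; then 1 ∈ C but 1 ∉ (D ∪ C) ∩ (D ∖ C).

Neither inclusion holds.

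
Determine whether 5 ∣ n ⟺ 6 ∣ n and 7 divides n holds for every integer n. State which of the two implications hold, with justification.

Forward direction. This fails: take n = 5. Certainly 5 ∣ 5, but 6 ∤ 5.

Converse. This fails: take n = 42. Both 6 ∣ 42 and 7 ∣ 42, yet 42 is not a multiple of 5 (since 42 = 8·5 + 2), so 5 ∤ 42.

Neither implication holds.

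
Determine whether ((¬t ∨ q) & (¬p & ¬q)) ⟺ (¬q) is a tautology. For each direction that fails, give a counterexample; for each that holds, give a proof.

Only the forward direction holds.

(⇒) Assume the antecedent. If q is true, the antecedent cannot hold. If q is false, ¬q reduces to true regardless of the other variables. Either way ¬q holds.

(⇐) This fails. Under q = F, p = T, t = F, the left side is false but the right side is true.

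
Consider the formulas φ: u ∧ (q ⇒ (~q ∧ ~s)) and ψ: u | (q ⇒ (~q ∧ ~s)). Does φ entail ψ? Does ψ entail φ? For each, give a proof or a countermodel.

(→) Assume the antecedent. If q is true, the antecedent cannot hold. If q is false, u | (q ⇒ (~q ∧ ~s)) reduces to true regardless of the other variables. Either way u | (q ⇒ (~q ∧ ~s)) holds.

(←) This fails. Under q = F, s = F, u = F, the left side is false but the right side is true.

Only the forward direction holds.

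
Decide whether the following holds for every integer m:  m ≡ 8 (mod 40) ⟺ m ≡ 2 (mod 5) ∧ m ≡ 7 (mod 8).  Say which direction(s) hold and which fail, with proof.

(→) This fails: m = 8 gives 8 ≡ 8 (mod 40) but 8 ≡ 3 (mod 5), so the conjunction on the right does not hold.

(←) This fails: m = 7 satisfies both congruences on the right (7 ≡ 2 mod 5 and 7 ≡ 7 mod 8) yet 7 ≡ 7 (mod 40), not 8.

Both directions fail.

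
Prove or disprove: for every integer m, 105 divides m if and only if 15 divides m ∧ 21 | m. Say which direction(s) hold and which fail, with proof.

Equivalent; both directions hold.

[⇒] If 105 ∣ m, write m = 105q. Since 105 = 7·15, m = 15·(7q), so 15 ∣ m; and since 105 = 5·21, m = 21·(5q), so 21 ∣ m.

[⇐] Suppose 15 ∣ m and 21 ∣ m. Any common multiple of 15 and 21 is a multiple of their lcm; here lcm(15, 21) = 15·21/gcd(15, 21) = 315/3 = 105, so 105 ∣ m.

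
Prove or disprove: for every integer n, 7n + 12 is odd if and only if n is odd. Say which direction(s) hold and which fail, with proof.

(⇒) Suppose 7n + 12 is odd. Since 7 is odd, 7n and n have the same parity, so 7n + 12 ≡ n + 12 (mod 2). As 12 is even, 7n + 12 is odd exactly when n is odd. Thus n is odd.

(⇐) Conversely, suppose n is odd; write n = 2j + 1. Then 7n + 12 = 7·(2j + 1) + 12 = 2·7j + 19, which is odd.

Equivalent; both directions hold.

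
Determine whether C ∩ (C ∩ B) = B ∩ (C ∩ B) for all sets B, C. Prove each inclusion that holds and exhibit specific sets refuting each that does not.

Forward inclusion. Let x ∈ C ∩ (C ∩ B). Then x ∈ B ∩ C, from which x ∈ B ∩ (C ∩ B).

Reverse inclusion. Let x ∈ B ∩ (C ∩ B). Then x ∈ B ∩ C, from which x ∈ C ∩ (C ∩ B).

Both inclusions hold.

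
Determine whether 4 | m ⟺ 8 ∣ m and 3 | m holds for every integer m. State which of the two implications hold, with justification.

Only the converse holds.

[⇒] This fails: take m = 4. Certainly 4 ∣ 4, but 8 ∤ 4.

[⇐] Suppose 8 ∣ m and 3 ∣ m. Any common multiple of 8 and 3 is a multiple of their lcm; here gcd(8, 3) = 1, so lcm(8, 3) = 8·3 = 24, so 24 ∣ m. Since 4 ∣ 24, it follows that 4 ∣ m.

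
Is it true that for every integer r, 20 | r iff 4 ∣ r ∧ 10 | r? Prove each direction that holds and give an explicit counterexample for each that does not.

Equivalent; both directions hold.

(⟹) If 20 ∣ r, write r = 20q. Since 20 = 5·4, r = 4·(5q), so 4 ∣ r; and since 20 = 2·10, r = 10·(2q), so 10 ∣ r.

(⟸) Suppose 4 ∣ r and 10 ∣ r. Any common multiple of 4 and 10 is a multiple of their lcm; here lcm(4, 10) = 4·10/gcd(4, 10) = 40/2 = 20, so 20 ∣ r.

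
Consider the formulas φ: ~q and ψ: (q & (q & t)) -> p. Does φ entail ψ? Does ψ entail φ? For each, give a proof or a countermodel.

Forward direction. Assume the antecedent. If t is true, the antecedent forces (t = T, q = F, p = F) or (t = T, q = F, p = T), and (q & (q & t)) -> p holds there. If t is false, (q & (q & t)) -> p reduces to true regardless of the other variables. Either way (q & (q & t)) -> p holds.

Converse. This fails. Under t = F, q = T, p = F, the left side is false but the right side is true.

Only the forward direction holds.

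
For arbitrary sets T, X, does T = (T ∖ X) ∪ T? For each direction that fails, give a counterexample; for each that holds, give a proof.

(⟹) Let x ∈ T. Then either x ∈ T and x ∉ X; or x ∈ T ∩ X. In each case x ∈ (T ∖ X) ∪ T, so T ⊆ (T ∖ X) ∪ T.

(⟸) Let x ∈ (T ∖ X) ∪ T. Then either x ∈ T and x ∉ X; or x ∈ T ∩ X. In each case x ∈ T, so (T ∖ X) ∪ T ⊆ T.

Both inclusions hold.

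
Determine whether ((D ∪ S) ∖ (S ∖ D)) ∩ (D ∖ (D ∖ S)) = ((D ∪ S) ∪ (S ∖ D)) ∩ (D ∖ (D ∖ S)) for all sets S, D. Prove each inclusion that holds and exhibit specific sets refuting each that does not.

Both inclusions hold.

Reverse inclusion. Let x ∈ ((D ∪ S) ∪ (S ∖ D)) ∩ (D ∖ (D ∖ S)). Then x ∈ S ∩ D, from which x ∈ ((D ∪ S) ∖ (S ∖ D)) ∩ (D ∖ (D ∖ S)).

Forward inclusion. Let x ∈ ((D ∪ S) ∖ (S ∖ D)) ∩ (D ∖ (D ∖ S)). Then x ∈ S ∩ D, from which x ∈ ((D ∪ S) ∪ (S ∖ D)) ∩ (D ∖ (D ∖ S)).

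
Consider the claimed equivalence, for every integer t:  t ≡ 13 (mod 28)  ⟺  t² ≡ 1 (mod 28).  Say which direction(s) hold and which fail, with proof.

(⇒) holds; (⇐) fails.

(⟹) Suppose t ≡ 13 (mod 28). Write t = 28j + 13. Then (28j + 13)² = 784j² + 728j + 169 = 28(28j² + 26j + 6) + 1, so t² ≡ 1 (mod 28).

(⟸) This fails: take t = 1. Then 1² = 1 ≡ 1 (mod 28), yet 1 ≡ 1 (mod 28), not 13.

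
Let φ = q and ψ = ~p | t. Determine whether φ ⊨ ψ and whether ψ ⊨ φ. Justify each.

(⇒) fails and (⇐) fails.

(→) This fails. Under t = F, p = T, q = T, the left side is true but the right side is false.

(←) This fails. Under t = F, p = F, q = F, the left side is false but the right side is true.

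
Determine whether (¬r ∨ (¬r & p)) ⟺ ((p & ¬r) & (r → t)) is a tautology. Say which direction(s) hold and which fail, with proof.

Forward direction. This fails. Under p = F, t = F, r = F, the left side is true but the right side is false.

Converse. Assume the antecedent. If p is true, the antecedent forces (p = T, t = F, r = F) or (p = T, t = T, r = F), and ¬r ∨ (¬r & p) holds there. If p is false, the antecedent cannot hold. Either way ¬r ∨ (¬r & p) holds.

Only the reverse direction holds.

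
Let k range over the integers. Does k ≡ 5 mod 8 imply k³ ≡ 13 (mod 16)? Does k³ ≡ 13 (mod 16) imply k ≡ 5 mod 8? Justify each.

(←) The residues r modulo 16 with r³ ≡ 13 (mod 16) are exactly {5}, and each is ≡ 5 (mod 8).

(→) This fails: take k = 13. Then 13 ≡ 5 (mod 8), but 13³ = 2197 ≡ 5 (mod 16), not 13.

Only the converse holds.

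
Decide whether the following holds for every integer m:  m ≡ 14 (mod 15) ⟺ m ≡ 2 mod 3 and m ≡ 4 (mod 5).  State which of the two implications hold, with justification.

Forward direction. Suppose m ≡ 14 (mod 15); write m = 15j + 14. Since 3 ∣ 15, reducing mod 3 gives m ≡ 14 ≡ 2 (mod 3); since 5 ∣ 15, reducing mod 5 gives m ≡ 14 ≡ 4 (mod 5).

Converse. If m ≡ 2 (mod 3) and m ≡ 4 (mod 5), then by the Chinese remainder theorem m ≡ 14 (mod 15). This is exactly m ≡ 14 (mod 15).

Both implications hold.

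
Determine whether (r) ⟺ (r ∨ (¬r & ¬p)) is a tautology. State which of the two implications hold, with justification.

The forward direction holds; the converse fails.

(⟹) Assume the antecedent. If r is true, r ∨ (¬r & ¬p) reduces to true regardless of the other variables. If r is false, the antecedent cannot hold. Either way r ∨ (¬r & ¬p) holds.

(⟸) This fails. Under r = F, p = F, the left side is false but the right side is true.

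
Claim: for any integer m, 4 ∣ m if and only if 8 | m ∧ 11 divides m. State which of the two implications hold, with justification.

Only the reverse direction holds.

[⇒] This fails: take m = 4. Certainly 4 ∣ 4, but 8 ∤ 4.

[⇐] Suppose 8 ∣ m and 11 ∣ m. Any common multiple of 8 and 11 is a multiple of their lcm; here gcd(8, 11) = 1, so lcm(8, 11) = 8·11 = 88, so 88 ∣ m. Since 4 ∣ 88, it follows that 4 ∣ m.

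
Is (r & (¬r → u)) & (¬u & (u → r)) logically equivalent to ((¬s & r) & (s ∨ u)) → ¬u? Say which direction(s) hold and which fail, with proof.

Only the forward direction holds.

(→) Assume the antecedent. If u is true, the antecedent cannot hold. If u is false, ((¬s & r) & (s ∨ u)) → ¬u reduces to true regardless of the other variables. Either way ((¬s & r) & (s ∨ u)) → ¬u holds.

(←) This fails. Under u = F, s = F, r = F, the left side is false but the right side is true.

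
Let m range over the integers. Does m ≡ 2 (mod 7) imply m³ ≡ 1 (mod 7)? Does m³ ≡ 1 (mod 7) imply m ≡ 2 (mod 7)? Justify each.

Only the forward direction holds.

(→) Suppose m ≡ 2 (mod 7). Write m = 7j + 2. Then (7j + 2)³ = 343j³ + 294j² + 84j + 8 = 7(49j³ + 42j² + 12j + 1) + 1, so m³ ≡ 1 (mod 7).

(←) This fails: take m = 1. Then 1³ = 1 ≡ 1 (mod 7), yet 1 ≡ 1 (mod 7), not 2.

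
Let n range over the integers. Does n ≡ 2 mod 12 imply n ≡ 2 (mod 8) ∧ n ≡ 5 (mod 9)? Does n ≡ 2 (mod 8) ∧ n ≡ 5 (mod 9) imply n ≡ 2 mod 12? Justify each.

Only the converse holds.

(⟸) If n ≡ 2 (mod 8) and n ≡ 5 (mod 9), then by the Chinese remainder theorem n ≡ 50 (mod 72). Since 50 ≡ 2 (mod 12) and 12 ∣ 72, we get n ≡ 2 (mod 12).

(⟹) This fails: n = 2 gives 2 ≡ 2 (mod 12) but 2 ≡ 2 (mod 9), so the conjunction on the right does not hold.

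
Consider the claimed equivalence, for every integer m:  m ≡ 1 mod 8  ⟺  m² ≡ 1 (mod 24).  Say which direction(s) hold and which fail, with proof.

(⟹) This fails: take m = 9. Then 9 ≡ 1 (mod 8), but 9² = 81 ≡ 9 (mod 24), not 1.

(⟸) This fails: take m = 5. Then 5² = 25 ≡ 1 (mod 24), yet 5 ≡ 5 (mod 8), not 1.

(⇒) fails and (⇐) fails.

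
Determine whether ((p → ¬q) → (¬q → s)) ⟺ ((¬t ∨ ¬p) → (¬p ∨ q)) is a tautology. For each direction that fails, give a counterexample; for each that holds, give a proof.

Neither direction holds.

(⟹) This fails. Under q = F, s = T, t = F, p = T, the left side is true but the right side is false.

(⟸) This fails. Under q = F, s = F, t = F, p = F, the left side is false but the right side is true.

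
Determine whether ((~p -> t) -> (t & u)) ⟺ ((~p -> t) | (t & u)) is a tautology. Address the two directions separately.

Forward direction. This fails. Under p = F, u = F, t = F, the left side is true but the right side is false.

Converse. This fails. Under p = T, u = F, t = F, the left side is false but the right side is true.

Neither direction holds.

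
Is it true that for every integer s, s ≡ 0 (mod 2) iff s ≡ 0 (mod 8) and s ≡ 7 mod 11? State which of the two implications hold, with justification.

(⟹) This fails: s = 0 gives 0 ≡ 0 (mod 2) but 0 ≡ 0 (mod 11), so the conjunction on the right does not hold.

(⟸) Conversely, if s ≡ 0 (mod 8) and s ≡ 7 (mod 11), then by the Chinese remainder theorem s ≡ 40 (mod 88). Since 40 ≡ 0 (mod 2) and 2 ∣ 88, we get s ≡ 0 (mod 2).

Only the reverse direction holds.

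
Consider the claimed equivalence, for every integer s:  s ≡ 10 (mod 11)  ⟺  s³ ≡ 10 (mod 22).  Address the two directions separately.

Only the converse holds.

(⟸) The residues r modulo 22 with r³ ≡ 10 (mod 22) are exactly {10}, and each is ≡ 10 (mod 11).

(⟹) This fails: take s = 21. Then 21 ≡ 10 (mod 11), but 21³ = 9261 ≡ 21 (mod 22), not 10.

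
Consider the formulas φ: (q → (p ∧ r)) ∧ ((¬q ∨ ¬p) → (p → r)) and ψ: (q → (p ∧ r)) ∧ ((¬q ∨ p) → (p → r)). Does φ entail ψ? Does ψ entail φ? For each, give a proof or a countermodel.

The biconditional holds.

Forward direction. Assume the antecedent. If p is true, the antecedent forces (p = T, r = T, q = F) or (p = T, r = T, q = T), and the consequent holds there. If p is false, the antecedent forces (p = F, r = F, q = F) or (p = F, r = T, q = F), and the consequent holds there. Either way the consequent holds.

Converse. Assume the antecedent. If p is true, the antecedent forces (p = T, r = T, q = F) or (p = T, r = T, q = T), and the consequent holds there. If p is false, the antecedent forces (p = F, r = F, q = F) or (p = F, r = T, q = F), and the consequent holds there. Either way the consequent holds.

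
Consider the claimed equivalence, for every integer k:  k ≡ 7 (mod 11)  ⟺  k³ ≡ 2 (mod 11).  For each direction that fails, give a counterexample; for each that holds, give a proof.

Both implications hold.

Forward direction. Suppose k ≡ 7 (mod 11). Write k = 11j + 7. Then (11j + 7)³ = 1331j³ + 2541j² + 1617j + 343 = 11(121j³ + 231j² + 147j + 31) + 2, so k³ ≡ 2 (mod 11).

Converse. Suppose k³ ≡ 2 (mod 11). The only residue r in {0, …, 10} with r³ ≡ 2 (mod 11) is r = 7, so k ≡ 7 (mod 11).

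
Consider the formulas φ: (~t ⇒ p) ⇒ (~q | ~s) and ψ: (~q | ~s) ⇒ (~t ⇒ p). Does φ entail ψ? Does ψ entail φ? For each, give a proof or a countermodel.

Both directions fail.

[⇒] This fails. Under p = F, s = F, t = F, q = F, the left side is true but the right side is false.

[⇐] This fails. Under p = T, s = T, t = F, q = T, the left side is false but the right side is true.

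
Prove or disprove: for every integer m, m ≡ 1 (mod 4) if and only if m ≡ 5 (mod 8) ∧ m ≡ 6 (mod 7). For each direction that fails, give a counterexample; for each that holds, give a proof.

(⟸) If m ≡ 5 (mod 8) and m ≡ 6 (mod 7), then by the Chinese remainder theorem m ≡ 13 (mod 56). Since 13 ≡ 1 (mod 4) and 4 ∣ 56, we get m ≡ 1 (mod 4).

(⟹) This fails: m = 1 gives 1 ≡ 1 (mod 4) but 1 ≡ 1 (mod 8), so the conjunction on the right does not hold.

Only the converse holds.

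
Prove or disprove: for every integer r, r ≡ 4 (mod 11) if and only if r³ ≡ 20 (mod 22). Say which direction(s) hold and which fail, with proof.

(⇒) fails; (⇐) holds.

(⇒) This fails: take r = 15. Then 15 ≡ 4 (mod 11), but 15³ = 3375 ≡ 9 (mod 22), not 20.

(⇐) Conversely, the residues r modulo 22 with r³ ≡ 20 (mod 22) are exactly {4}, and each is ≡ 4 (mod 11).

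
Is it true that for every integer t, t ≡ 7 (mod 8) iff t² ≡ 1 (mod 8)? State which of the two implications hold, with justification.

(⇒) holds; (⇐) fails.

(⟹) Suppose t ≡ 7 (mod 8). Write t = 8j + 7. Then (8j + 7)² = 64j² + 112j + 49 = 8(8j² + 14j + 6) + 1, so t² ≡ 1 (mod 8).

(⟸) This fails: take t = 1. Then 1² = 1 ≡ 1 (mod 8), yet 1 ≡ 1 (mod 8), not 7.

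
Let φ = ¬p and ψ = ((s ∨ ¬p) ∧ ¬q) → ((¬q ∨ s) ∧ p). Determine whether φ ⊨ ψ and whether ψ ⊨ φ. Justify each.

Neither implication holds.

(⇒) This fails. Under q = F, s = F, p = F, the left side is true but the right side is false.

(⇐) This fails. Under q = F, s = F, p = T, the left side is false but the right side is true.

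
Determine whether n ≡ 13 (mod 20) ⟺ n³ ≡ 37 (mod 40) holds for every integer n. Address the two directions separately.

Only the reverse direction holds.

(⟹) This fails: take n = 33. Then 33 ≡ 13 (mod 20), but 33³ = 35937 ≡ 17 (mod 40), not 37.

(⟸) Conversely, the residues r modulo 40 with r³ ≡ 37 (mod 40) are exactly {13}, and each is ≡ 13 (mod 20).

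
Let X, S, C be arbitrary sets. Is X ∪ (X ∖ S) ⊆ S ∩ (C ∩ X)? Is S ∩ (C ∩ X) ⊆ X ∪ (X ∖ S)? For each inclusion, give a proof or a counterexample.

Only the reverse inclusion holds.

Forward inclusion. This inclusion fails. Take X = {1}, S = ∅, C = ∅; then 1 ∈ X ∪ (X ∖ S) but 1 ∉ S ∩ (C ∩ X).

Reverse inclusion. Let x ∈ S ∩ (C ∩ X). Then x ∈ X ∩ S ∩ C, from which x ∈ X ∪ (X ∖ S).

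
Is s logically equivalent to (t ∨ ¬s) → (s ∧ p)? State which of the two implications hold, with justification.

Only the reverse direction holds.

(⟹) This fails. Under t = T, s = T, p = F, the left side is true but the right side is false.

(⟸) Assume the antecedent. If t is true, the antecedent forces (t = T, s = T, p = T), and s holds there. If t is false, the antecedent forces (t = F, s = T, p = F) or (t = F, s = T, p = T), and s holds there. Either way s holds.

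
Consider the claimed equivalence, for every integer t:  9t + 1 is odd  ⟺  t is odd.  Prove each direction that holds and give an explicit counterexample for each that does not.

(→) This fails: t = 4 gives 9t + 1 = 37, which is odd, but 4 is even, not odd.

(←) This also fails: t = 5 is odd, but 9t + 1 = 46 is even, not odd.

Neither direction holds.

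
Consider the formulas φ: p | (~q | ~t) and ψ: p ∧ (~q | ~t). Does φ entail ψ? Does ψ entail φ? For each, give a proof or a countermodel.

(→) This fails. Under p = F, q = F, t = F, the left side is true but the right side is false.

(←) Assume the antecedent. If p is true, p | (~q | ~t) reduces to true regardless of the other variables. If p is false, the antecedent cannot hold. Either way p | (~q | ~t) holds.

Only the converse holds.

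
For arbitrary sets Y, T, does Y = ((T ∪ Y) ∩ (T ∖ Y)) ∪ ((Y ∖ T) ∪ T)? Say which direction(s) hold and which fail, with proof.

The sets are not equal: only the forward inclusion holds.

(⊇) This inclusion fails. Take Y = ∅, T = {1}; then 1 ∈ ((T ∪ Y) ∩ (T ∖ Y)) ∪ ((Y ∖ T) ∪ T) but 1 ∉ Y.

(⊆) Let x ∈ Y. Then either x ∈ Y and x ∉ T; or x ∈ Y ∩ T. In each case x ∈ ((T ∪ Y) ∩ (T ∖ Y)) ∪ ((Y ∖ T) ∪ T), so Y ⊆ ((T ∪ Y) ∩ (T ∖ Y)) ∪ ((Y ∖ T) ∪ T).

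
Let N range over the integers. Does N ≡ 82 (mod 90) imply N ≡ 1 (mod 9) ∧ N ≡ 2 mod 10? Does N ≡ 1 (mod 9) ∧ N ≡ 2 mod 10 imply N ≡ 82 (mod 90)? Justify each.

Both directions hold.

[⇒] Suppose N ≡ 82 (mod 90); write N = 90j + 82. Since 9 ∣ 90, reducing mod 9 gives N ≡ 82 ≡ 1 (mod 9); since 10 ∣ 90, reducing mod 10 gives N ≡ 82 ≡ 2 (mod 10).

[⇐] Conversely, if N ≡ 1 (mod 9) and N ≡ 2 (mod 10), then by the Chinese remainder theorem N ≡ 82 (mod 90). This is exactly N ≡ 82 (mod 90).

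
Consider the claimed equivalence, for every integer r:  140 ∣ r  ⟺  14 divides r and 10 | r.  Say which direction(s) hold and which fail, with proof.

Only the forward direction holds.

[⇒] If 140 ∣ r, write r = 140q. Since 140 = 10·14, r = 14·(10q), so 14 ∣ r; and since 140 = 14·10, r = 10·(14q), so 10 ∣ r.

[⇐] This fails: take r = 70. Both 14 ∣ 70 and 10 ∣ 70, yet 70 is not a multiple of 140 (since 70 = 0·140 + 70), so 140 ∤ 70.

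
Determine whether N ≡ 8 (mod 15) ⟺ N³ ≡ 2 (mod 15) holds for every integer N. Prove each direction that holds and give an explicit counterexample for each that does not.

Converse. Suppose N³ ≡ 2 (mod 15). The only residue r in {0, …, 14} with r³ ≡ 2 (mod 15) is r = 8, so N ≡ 8 (mod 15).

Forward direction. Suppose N ≡ 8 (mod 15). Write N = 15j + 8. Then (15j + 8)³ = 3375j³ + 5400j² + 2880j + 512 = 15(225j³ + 360j² + 192j + 34) + 2, so N³ ≡ 2 (mod 15).

Both implications hold.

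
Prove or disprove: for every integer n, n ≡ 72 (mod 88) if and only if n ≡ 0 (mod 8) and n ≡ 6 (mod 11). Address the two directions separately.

The biconditional holds.

[⇐] If n ≡ 0 (mod 8) and n ≡ 6 (mod 11), then by the Chinese remainder theorem n ≡ 72 (mod 88). This is exactly n ≡ 72 (mod 88).

[⇒] Suppose n ≡ 72 (mod 88); write n = 88j + 72. Since 8 ∣ 88, reducing mod 8 gives n ≡ 72 ≡ 0 (mod 8); since 11 ∣ 88, reducing mod 11 gives n ≡ 72 ≡ 6 (mod 11).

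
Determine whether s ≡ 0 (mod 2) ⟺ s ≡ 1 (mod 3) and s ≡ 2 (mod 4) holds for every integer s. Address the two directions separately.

Forward direction. This fails: s = 0 gives 0 ≡ 0 (mod 2) but 0 ≡ 0 (mod 3), so the conjunction on the right does not hold.

Converse. If s ≡ 1 (mod 3) and s ≡ 2 (mod 4), then by the Chinese remainder theorem s ≡ 10 (mod 12). Since 10 ≡ 0 (mod 2) and 2 ∣ 12, we get s ≡ 0 (mod 2).

Not equivalent: only (⇐) holds.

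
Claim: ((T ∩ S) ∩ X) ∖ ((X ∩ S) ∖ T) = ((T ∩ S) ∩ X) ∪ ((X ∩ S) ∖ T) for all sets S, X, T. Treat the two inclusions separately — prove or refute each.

(⟹) Let x ∈ ((T ∩ S) ∩ X) ∖ ((X ∩ S) ∖ T). Then x ∈ S ∩ X ∩ T, from which x ∈ ((T ∩ S) ∩ X) ∪ ((X ∩ S) ∖ T).

(⟸) This inclusion fails. Take S = {1}, X = {1}, T = ∅; then 1 ∈ ((T ∩ S) ∩ X) ∪ ((X ∩ S) ∖ T) but 1 ∉ ((T ∩ S) ∩ X) ∖ ((X ∩ S) ∖ T).

Only the forward inclusion holds.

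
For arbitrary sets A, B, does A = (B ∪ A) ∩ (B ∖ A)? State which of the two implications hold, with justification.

(⟹) This inclusion fails. Take A = {1}, B = ∅; then 1 ∈ A but 1 ∉ (B ∪ A) ∩ (B ∖ A).

(⟸) This inclusion fails. Take A = ∅, B = {1}; then 1 ∈ (B ∪ A) ∩ (B ∖ A) but 1 ∉ A.

(⊆) fails and (⊇) fails.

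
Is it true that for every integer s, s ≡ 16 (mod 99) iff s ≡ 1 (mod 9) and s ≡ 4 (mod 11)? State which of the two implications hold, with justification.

(⇒) fails and (⇐) fails.

[⇒] This fails: s = 16 gives 16 ≡ 16 (mod 99) but 16 ≡ 7 (mod 9), so the conjunction on the right does not hold.

[⇐] This fails: s = 37 satisfies both congruences on the right (37 ≡ 1 mod 9 and 37 ≡ 4 mod 11) yet 37 ≡ 37 (mod 99), not 16.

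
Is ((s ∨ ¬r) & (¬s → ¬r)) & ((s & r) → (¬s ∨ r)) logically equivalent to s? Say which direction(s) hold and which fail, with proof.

(⟹) This fails. Under s = F, r = F, the left side is true but the right side is false.

(⟸) Assume the antecedent. If s is true, the consequent reduces to true regardless of the other variables. If s is false, the antecedent cannot hold. Either way the consequent holds.

The forward direction fails; the converse holds.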